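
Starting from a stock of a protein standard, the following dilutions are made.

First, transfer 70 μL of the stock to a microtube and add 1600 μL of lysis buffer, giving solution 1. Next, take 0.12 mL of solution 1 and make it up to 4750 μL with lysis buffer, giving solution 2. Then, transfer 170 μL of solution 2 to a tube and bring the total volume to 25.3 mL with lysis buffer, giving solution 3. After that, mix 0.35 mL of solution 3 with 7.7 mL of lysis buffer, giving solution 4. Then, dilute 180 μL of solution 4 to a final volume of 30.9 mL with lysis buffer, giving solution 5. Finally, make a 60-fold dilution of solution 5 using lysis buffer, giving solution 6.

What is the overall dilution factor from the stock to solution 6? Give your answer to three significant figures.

Step 1: 70 μL + 1600 μL = 1670 μL total → factor 1670/70 = 23.857
Step 2: 0.12 mL brought to 4750 μL → factor 4.75/0.12 = 39.583
Step 3: 170 μL brought to 25.3 mL → factor 25300/170 = 148.82
Step 4: 0.35 mL + 7.7 mL = 8.05 mL total → factor 8.05/0.35 = 23
Step 5: 180 μL brought to 30.9 mL → factor 30900/180 = 171.67
Step 6: 60-fold → factor 60
Overall dilution factor = 23.857 × 39.583 × 148.82 × 23 × 171.67 × 60 = 3.3294 × 10^10

3.33 × 10^10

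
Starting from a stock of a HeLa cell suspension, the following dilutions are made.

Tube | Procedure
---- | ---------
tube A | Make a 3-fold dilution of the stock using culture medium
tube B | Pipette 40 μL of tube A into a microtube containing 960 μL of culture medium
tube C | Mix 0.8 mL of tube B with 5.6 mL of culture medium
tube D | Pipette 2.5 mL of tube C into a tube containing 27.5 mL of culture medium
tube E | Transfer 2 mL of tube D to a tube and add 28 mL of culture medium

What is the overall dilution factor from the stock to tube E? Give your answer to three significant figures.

1.08 × 10^5

Step 1: 3-fold → factor 3
Step 2: 40 μL + 960 μL = 1000 μL total → factor 1000/40 = 25
Step 3: 0.8 mL + 5.6 mL = 6.4 mL total → factor 6.4/0.8 = 8
Step 4: 2.5 mL + 27.5 mL = 30 mL total → factor 30/2.5 = 12
Step 5: 2 mL + 28 mL = 30 mL total → factor 30/2 = 15
Overall dilution factor = 3 × 25 × 8 × 12 × 15 = 1.08 × 10^5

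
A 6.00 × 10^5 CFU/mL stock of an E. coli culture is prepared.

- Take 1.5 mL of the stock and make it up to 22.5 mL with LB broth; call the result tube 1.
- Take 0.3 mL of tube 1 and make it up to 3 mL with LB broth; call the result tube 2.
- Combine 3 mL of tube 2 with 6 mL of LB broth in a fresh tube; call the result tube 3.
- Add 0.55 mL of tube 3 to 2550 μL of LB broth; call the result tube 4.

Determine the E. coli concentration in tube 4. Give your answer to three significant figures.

237 CFU/mL

Step 1: 1.5 mL brought to 22.5 mL → factor 22.5/1.5 = 15
Step 2: 0.3 mL brought to 3 mL → factor 3/0.3 = 10
Step 3: 3 mL + 6 mL = 9 mL total → factor 9/3 = 3
Step 4: 0.55 mL + 2550 μL = 3.1 mL total → factor 3.1/0.55 = 5.6364
Overall dilution factor = 15 × 10 × 3 × 5.6364 = 2536.4
Final = 6.00 × 10^5 CFU/mL / 2536.4 = 237 CFU/mL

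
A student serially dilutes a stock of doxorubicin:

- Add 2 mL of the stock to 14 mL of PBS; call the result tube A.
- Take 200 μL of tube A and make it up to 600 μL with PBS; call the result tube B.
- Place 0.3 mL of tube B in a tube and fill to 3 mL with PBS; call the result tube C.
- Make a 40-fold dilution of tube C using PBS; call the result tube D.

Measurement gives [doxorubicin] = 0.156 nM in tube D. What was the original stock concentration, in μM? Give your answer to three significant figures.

Step 1: 2 mL + 14 mL = 16 mL total → factor 16/2 = 8
Step 2: 200 μL brought to 600 μL → factor 600/200 = 3
Step 3: 0.3 mL brought to 3 mL → factor 3/0.3 = 10
Step 4: 40-fold → factor 40
Overall dilution factor = 8 × 3 × 10 × 40 = 9600
Stock = 0.156 nM × 9600 = 1498 nM = 1.50 μM

1.50 μM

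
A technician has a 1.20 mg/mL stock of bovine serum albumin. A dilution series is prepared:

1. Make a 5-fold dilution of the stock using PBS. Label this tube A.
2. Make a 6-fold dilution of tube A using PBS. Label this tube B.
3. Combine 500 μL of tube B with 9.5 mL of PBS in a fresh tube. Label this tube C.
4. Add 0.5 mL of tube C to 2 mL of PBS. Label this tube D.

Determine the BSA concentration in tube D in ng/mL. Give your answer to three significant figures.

400 ng/mL

Step 1: 5-fold → factor 5
Step 2: 6-fold → factor 6
Step 3: 500 μL + 9.5 mL = 10000 μL total → factor 10000/500 = 20
Step 4: 0.5 mL + 2 mL = 2.5 mL total → factor 2.5/0.5 = 5
Overall dilution factor = 5 × 6 × 20 × 5 = 3000
Final = 1.20 mg/mL / 3000 = 0.0004000 mg/mL = 400 ng/mL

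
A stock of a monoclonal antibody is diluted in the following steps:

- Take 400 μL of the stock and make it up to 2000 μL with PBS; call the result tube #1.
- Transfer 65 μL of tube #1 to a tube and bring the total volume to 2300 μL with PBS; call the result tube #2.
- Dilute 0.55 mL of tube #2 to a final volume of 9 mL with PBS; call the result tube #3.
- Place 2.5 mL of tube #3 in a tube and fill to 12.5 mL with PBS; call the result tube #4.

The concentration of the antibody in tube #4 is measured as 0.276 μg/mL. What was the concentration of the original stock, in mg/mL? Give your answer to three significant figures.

4.00 mg/mL

Step 1: 400 μL brought to 2000 μL → factor 2000/400 = 5
Step 2: 65 μL brought to 2300 μL → factor 2300/65 = 35.385
Step 3: 0.55 mL brought to 9 mL → factor 9/0.55 = 16.364
Step 4: 2.5 mL brought to 12.5 mL → factor 12.5/2.5 = 5
Overall dilution factor = 5 × 35.385 × 16.364 × 5 = 14476
Stock = 0.276 μg/mL × 14476 = 3995 μg/mL = 4.00 mg/mL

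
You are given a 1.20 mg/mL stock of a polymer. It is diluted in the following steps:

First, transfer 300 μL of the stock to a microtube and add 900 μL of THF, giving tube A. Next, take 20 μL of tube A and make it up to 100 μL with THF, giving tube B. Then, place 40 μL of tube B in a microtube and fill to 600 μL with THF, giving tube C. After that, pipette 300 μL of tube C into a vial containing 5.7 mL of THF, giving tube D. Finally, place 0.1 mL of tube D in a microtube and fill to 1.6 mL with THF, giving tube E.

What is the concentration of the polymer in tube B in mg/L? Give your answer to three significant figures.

60.0 mg/L

Step 1: 300 μL + 900 μL = 1200 μL total → factor 1200/300 = 4
Step 2: 20 μL brought to 100 μL → factor 100/20 = 5
Dilution factor through tube B = 4 × 5 = 20
[tube B] = 1.20 mg/mL / 20 = 0.06000 mg/mL = 60.0 mg/L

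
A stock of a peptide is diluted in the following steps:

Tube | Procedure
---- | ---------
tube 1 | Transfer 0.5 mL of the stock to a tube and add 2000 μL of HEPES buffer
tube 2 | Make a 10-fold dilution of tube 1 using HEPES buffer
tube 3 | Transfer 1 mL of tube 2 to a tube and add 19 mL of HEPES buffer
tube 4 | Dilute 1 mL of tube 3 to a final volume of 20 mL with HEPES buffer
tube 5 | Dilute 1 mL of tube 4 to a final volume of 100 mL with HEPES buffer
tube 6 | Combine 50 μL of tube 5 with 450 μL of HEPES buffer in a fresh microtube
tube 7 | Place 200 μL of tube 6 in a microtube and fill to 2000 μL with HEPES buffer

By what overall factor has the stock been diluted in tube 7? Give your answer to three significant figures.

Step 1: 0.5 mL + 2000 μL = 2.5 mL total → factor 2.5/0.5 = 5
Step 2: 10-fold → factor 10
Step 3: 1 mL + 19 mL = 20 mL total → factor 20/1 = 20
Step 4: 1 mL brought to 20 mL → factor 20/1 = 20
Step 5: 1 mL brought to 100 mL → factor 100/1 = 100
Step 6: 50 μL + 450 μL = 500 μL total → factor 500/50 = 10
Step 7: 200 μL brought to 2000 μL → factor 2000/200 = 10
Overall dilution factor = 5 × 10 × 20 × 20 × 100 × 10 × 10 = 2 × 10^8

2.00 × 10^8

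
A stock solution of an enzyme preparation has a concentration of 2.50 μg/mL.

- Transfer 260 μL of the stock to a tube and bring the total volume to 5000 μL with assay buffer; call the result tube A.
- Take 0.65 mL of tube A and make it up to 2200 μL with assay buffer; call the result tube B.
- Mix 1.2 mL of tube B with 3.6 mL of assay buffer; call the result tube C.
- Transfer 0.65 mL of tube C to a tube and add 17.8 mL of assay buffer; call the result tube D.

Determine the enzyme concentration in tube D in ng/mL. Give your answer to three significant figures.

Step 1: 260 μL brought to 5000 μL → factor 5000/260 = 19.231
Step 2: 0.65 mL brought to 2200 μL → factor 2.2/0.65 = 3.3846
Step 3: 1.2 mL + 3.6 mL = 4.8 mL total → factor 4.8/1.2 = 4
Step 4: 0.65 mL + 17.8 mL = 18.45 mL total → factor 18.45/0.65 = 28.385
Overall dilution factor = 19.231 × 3.3846 × 4 × 28.385 = 7390.1
Final = 2.50 μg/mL / 7390.1 = 0.0003383 μg/mL = 0.338 ng/mL

0.338 ng/mL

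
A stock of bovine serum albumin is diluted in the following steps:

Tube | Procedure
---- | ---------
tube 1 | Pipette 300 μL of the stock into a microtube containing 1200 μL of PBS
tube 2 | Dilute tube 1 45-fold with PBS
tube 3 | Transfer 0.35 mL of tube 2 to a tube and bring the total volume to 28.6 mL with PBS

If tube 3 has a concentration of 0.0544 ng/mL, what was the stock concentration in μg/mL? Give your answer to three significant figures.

1.00 μg/mL

Step 1: 300 μL + 1200 μL = 1500 μL total → factor 1500/300 = 5
Step 2: 45-fold → factor 45
Step 3: 0.35 mL brought to 28.6 mL → factor 28.6/0.35 = 81.714
Overall dilution factor = 5 × 45 × 81.714 = 18386
Stock = 0.0544 ng/mL × 18386 = 1000 ng/mL = 1.00 μg/mL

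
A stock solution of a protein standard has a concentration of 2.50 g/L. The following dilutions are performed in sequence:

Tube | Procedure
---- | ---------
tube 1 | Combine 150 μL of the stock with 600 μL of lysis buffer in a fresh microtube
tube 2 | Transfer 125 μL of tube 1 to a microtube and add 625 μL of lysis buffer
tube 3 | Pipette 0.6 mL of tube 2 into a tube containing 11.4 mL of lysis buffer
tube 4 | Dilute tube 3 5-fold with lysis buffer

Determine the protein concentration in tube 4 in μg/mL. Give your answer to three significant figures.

Step 1: 150 μL + 600 μL = 750 μL total → factor 750/150 = 5
Step 2: 125 μL + 625 μL = 750 μL total → factor 750/125 = 6
Step 3: 0.6 mL + 11.4 mL = 12 mL total → factor 12/0.6 = 20
Step 4: 5-fold → factor 5
Overall dilution factor = 5 × 6 × 20 × 5 = 3000
Final = 2.50 g/L / 3000 = 0.0008333 g/L = 0.833 μg/mL

0.833 μg/mL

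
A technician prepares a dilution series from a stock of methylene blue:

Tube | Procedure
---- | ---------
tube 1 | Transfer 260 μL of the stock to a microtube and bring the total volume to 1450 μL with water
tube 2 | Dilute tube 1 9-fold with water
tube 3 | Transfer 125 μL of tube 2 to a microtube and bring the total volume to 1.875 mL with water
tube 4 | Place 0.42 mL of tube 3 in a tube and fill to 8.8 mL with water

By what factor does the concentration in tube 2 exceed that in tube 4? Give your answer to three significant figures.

314

Step 1: 260 μL brought to 1450 μL → factor 1450/260 = 5.5769
Step 2: 9-fold → factor 9
Step 3: 125 μL brought to 1.875 mL → factor 1875/125 = 15
Step 4: 0.42 mL brought to 8.8 mL → factor 8.8/0.42 = 20.952
Dilution factor to tube 2 = 50.192; to tube 4 = 15775
[tube 2]/[tube 4] = (factor to tube 4)/(factor to tube 2) = 15775/50.192 = 314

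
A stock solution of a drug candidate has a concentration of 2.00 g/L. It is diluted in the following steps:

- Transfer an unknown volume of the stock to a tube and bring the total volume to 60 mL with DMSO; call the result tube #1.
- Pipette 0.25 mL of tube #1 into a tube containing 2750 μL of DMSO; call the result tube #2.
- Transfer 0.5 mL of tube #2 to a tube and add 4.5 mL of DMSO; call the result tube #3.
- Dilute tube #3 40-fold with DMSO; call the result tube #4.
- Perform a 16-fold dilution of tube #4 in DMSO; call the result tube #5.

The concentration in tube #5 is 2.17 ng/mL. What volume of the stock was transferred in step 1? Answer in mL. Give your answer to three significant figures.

Step 1: v brought to 60 mL → factor = 60 mL/v
Step 2: 0.25 mL + 2750 μL = 3 mL total → factor 3/0.25 = 12
Step 3: 0.5 mL + 4.5 mL = 5 mL total → factor 5/0.5 = 10
Step 4: 40-fold → factor 40
Step 5: 16-fold → factor 16
Product of known-step factors = 76800
Overall factor = 2.00 g/L / (2.17 ng/mL) = 9.2166 × 10^5
Step-1 factor = 9.2166 × 10^5 / 76800 = 12.001
v = 60 mL / 12.001 = 5.00 mL

5.00 mL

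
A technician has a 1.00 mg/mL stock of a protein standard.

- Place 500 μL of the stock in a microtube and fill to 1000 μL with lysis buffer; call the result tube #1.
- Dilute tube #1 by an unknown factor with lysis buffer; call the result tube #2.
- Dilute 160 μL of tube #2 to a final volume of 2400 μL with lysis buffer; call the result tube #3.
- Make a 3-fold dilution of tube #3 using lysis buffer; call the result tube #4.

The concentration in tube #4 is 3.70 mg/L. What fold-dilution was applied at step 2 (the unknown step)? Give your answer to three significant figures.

3.00-fold

Step 1: 500 μL brought to 1000 μL → factor 1000/500 = 2
Step 2: unknown factor x
Step 3: 160 μL brought to 2400 μL → factor 2400/160 = 15
Step 4: 3-fold → factor 3
Product of known-step factors = 90
Overall factor = 1.00 mg/mL / (3.70 mg/L) = 270.27
x = 270.27 / 90 = 3.00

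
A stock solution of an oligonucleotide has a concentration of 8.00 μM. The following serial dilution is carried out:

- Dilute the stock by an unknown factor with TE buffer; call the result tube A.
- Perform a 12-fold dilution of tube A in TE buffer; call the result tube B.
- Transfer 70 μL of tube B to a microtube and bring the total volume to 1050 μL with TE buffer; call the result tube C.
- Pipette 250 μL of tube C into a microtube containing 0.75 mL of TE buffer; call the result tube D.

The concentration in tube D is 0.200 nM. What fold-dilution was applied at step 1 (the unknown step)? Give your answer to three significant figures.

55.6-fold

Step 1: unknown factor x
Step 2: 12-fold → factor 12
Step 3: 70 μL brought to 1050 μL → factor 1050/70 = 15
Step 4: 250 μL + 0.75 mL = 1000 μL total → factor 1000/250 = 4
Product of known-step factors = 720
Overall factor = 8.00 μM / (0.200 nM) = 40000
x = 40000 / 720 = 55.6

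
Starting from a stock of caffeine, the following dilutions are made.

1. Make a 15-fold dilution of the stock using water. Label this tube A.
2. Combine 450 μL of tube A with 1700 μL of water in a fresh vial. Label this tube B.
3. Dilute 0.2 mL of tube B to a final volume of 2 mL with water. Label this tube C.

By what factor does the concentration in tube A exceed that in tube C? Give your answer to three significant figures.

47.8

Step 1: 15-fold → factor 15
Step 2: 450 μL + 1700 μL = 2150 μL total → factor 2150/450 = 4.7778
Step 3: 0.2 mL brought to 2 mL → factor 2/0.2 = 10
Dilution factor to tube A = 15; to tube C = 716.67
[tube A]/[tube C] = (factor to tube C)/(factor to tube A) = 716.67/15 = 47.8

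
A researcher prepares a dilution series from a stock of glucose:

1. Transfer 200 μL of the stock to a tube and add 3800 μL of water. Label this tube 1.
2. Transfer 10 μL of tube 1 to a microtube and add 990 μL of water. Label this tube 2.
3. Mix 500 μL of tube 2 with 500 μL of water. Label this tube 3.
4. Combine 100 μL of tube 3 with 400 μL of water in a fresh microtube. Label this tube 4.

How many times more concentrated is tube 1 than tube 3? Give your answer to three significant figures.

Step 1: 200 μL + 3800 μL = 4000 μL total → factor 4000/200 = 20
Step 2: 10 μL + 990 μL = 1000 μL total → factor 1000/10 = 100
Step 3: 500 μL + 500 μL = 1000 μL total → factor 1000/500 = 2
Dilution factor to tube 1 = 20; to tube 3 = 4000
[tube 1]/[tube 3] = (factor to tube 3)/(factor to tube 1) = 4000/20 = 200

200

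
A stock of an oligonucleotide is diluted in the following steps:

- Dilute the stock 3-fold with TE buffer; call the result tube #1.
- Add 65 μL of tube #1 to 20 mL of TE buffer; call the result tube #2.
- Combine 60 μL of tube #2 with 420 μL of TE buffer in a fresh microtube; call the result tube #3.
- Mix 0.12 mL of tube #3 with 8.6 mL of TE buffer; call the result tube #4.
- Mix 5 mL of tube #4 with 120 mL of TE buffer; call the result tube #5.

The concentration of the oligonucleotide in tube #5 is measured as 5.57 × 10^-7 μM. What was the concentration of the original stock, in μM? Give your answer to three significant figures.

7.50 μM

Step 1: 3-fold → factor 3
Step 2: 65 μL + 20 mL = 20065 μL total → factor 20065/65 = 308.69
Step 3: 60 μL + 420 μL = 480 μL total → factor 480/60 = 8
Step 4: 0.12 mL + 8.6 mL = 8.72 mL total → factor 8.72/0.12 = 72.667
Step 5: 5 mL + 120 mL = 125 mL total → factor 125/5 = 25
Overall dilution factor = 3 × 308.69 × 8 × 72.667 × 25 = 1.3459 × 10^7
Stock = 5.57 × 10^-7 μM × 1.3459 × 10^7 = 7.50 μM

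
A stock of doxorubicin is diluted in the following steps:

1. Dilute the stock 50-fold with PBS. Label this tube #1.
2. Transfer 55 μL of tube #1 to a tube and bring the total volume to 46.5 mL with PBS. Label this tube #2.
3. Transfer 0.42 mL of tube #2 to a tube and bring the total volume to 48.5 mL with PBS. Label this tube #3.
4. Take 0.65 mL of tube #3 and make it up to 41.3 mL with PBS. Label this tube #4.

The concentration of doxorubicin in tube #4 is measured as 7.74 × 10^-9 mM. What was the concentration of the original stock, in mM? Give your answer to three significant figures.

Step 1: 50-fold → factor 50
Step 2: 55 μL brought to 46.5 mL → factor 46500/55 = 845.45
Step 3: 0.42 mL brought to 48.5 mL → factor 48.5/0.42 = 115.48
Step 4: 0.65 mL brought to 41.3 mL → factor 41.3/0.65 = 63.538
Overall dilution factor = 50 × 845.45 × 115.48 × 63.538 = 3.1016 × 10^8
Stock = 7.74 × 10^-9 mM × 3.1016 × 10^8 = 2.40 mM

2.40 mM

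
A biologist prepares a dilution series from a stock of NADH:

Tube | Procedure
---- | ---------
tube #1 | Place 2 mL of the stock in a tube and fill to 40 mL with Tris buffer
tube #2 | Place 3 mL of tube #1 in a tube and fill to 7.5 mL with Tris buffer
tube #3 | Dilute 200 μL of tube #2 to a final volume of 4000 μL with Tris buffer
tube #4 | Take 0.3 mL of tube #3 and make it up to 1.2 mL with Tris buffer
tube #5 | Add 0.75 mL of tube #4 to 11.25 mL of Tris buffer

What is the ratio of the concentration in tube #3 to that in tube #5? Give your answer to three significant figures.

64.0

Step 1: 2 mL brought to 40 mL → factor 40/2 = 20
Step 2: 3 mL brought to 7.5 mL → factor 7.5/3 = 2.5
Step 3: 200 μL brought to 4000 μL → factor 4000/200 = 20
Step 4: 0.3 mL brought to 1.2 mL → factor 1.2/0.3 = 4
Step 5: 0.75 mL + 11.25 mL = 12 mL total → factor 12/0.75 = 16
Dilution factor to tube #3 = 1000; to tube #5 = 64000
[tube #3]/[tube #5] = (factor to tube #5)/(factor to tube #3) = 64000/1000 = 64.0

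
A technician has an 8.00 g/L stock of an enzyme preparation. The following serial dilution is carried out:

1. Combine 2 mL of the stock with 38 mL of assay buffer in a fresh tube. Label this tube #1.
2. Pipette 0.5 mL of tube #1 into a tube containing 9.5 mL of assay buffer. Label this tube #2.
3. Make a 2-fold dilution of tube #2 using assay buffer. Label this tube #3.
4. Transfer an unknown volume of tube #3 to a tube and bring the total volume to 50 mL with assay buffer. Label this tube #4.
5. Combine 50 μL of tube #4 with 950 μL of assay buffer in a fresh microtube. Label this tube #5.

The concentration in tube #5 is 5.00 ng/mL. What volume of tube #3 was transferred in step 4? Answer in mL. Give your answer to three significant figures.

Step 1: 2 mL + 38 mL = 40 mL total → factor 40/2 = 20
Step 2: 0.5 mL + 9.5 mL = 10 mL total → factor 10/0.5 = 20
Step 3: 2-fold → factor 2
Step 4: v brought to 50 mL → factor = 50 mL/v
Step 5: 50 μL + 950 μL = 1000 μL total → factor 1000/50 = 20
Product of known-step factors = 16000
Overall factor = 8.00 g/L / (5.00 ng/mL) = 1.6 × 10^6
Step-4 factor = 1.6 × 10^6 / 16000 = 100
v = 50 mL / 100 = 0.500 mL

0.500 mL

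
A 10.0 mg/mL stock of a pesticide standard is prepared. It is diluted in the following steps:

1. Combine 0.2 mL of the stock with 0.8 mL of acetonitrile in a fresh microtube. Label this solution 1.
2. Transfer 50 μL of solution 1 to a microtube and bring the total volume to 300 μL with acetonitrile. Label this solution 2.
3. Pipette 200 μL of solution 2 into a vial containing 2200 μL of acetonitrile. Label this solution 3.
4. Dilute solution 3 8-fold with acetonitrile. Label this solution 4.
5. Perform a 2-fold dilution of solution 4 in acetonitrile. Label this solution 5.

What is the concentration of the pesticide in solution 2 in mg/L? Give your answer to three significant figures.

Step 1: 0.2 mL + 0.8 mL = 1 mL total → factor 1/0.2 = 5
Step 2: 50 μL brought to 300 μL → factor 300/50 = 6
Dilution factor through solution 2 = 5 × 6 = 30
[solution 2] = 10.0 mg/mL / 30 = 0.3333 mg/mL = 333 mg/L

333 mg/L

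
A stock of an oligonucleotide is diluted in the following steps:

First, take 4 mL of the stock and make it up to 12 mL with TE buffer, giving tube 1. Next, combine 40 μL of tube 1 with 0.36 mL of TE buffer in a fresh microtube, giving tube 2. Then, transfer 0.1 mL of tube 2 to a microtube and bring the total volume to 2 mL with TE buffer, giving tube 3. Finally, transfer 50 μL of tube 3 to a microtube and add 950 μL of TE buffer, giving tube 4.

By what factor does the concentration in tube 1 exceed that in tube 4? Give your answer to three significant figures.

Step 1: 4 mL brought to 12 mL → factor 12/4 = 3
Step 2: 40 μL + 0.36 mL = 400 μL total → factor 400/40 = 10
Step 3: 0.1 mL brought to 2 mL → factor 2/0.1 = 20
Step 4: 50 μL + 950 μL = 1000 μL total → factor 1000/50 = 20
Dilution factor to tube 1 = 3; to tube 4 = 12000
[tube 1]/[tube 4] = (factor to tube 4)/(factor to tube 1) = 12000/3 = 4.00 × 10^3

4.00 × 10^3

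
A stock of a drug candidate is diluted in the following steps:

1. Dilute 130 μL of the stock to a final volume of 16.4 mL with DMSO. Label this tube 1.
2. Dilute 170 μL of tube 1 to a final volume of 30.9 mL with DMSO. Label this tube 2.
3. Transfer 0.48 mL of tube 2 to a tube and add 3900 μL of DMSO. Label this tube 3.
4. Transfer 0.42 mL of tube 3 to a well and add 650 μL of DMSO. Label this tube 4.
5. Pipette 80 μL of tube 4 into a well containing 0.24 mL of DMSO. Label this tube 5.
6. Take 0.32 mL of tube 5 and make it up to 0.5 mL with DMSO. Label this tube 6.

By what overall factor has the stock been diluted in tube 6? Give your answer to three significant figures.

Step 1: 130 μL brought to 16.4 mL → factor 16400/130 = 126.15
Step 2: 170 μL brought to 30.9 mL → factor 30900/170 = 181.76
Step 3: 0.48 mL + 3900 μL = 4.38 mL total → factor 4.38/0.48 = 9.125
Step 4: 0.42 mL + 650 μL = 1.07 mL total → factor 1.07/0.42 = 2.5476
Step 5: 80 μL + 0.24 mL = 320 μL total → factor 320/80 = 4
Step 6: 0.32 mL brought to 0.5 mL → factor 0.5/0.32 = 1.5625
Overall dilution factor = 126.15 × 181.76 × 9.125 × 2.5476 × 4 × 1.5625 = 3.3316 × 10^6

3.33 × 10^6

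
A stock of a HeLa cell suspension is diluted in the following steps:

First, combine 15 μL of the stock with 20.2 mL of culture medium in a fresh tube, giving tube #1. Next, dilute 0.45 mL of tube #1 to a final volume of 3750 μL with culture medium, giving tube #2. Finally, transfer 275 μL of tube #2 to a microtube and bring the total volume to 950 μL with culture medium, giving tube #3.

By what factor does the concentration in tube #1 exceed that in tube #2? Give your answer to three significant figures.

8.33

Step 1: 15 μL + 20.2 mL = 20215 μL total → factor 20215/15 = 1347.7
Step 2: 0.45 mL brought to 3750 μL → factor 3.75/0.45 = 8.3333
Dilution factor to tube #1 = 1347.7; to tube #2 = 11231
[tube #1]/[tube #2] = (factor to tube #2)/(factor to tube #1) = 11231/1347.7 = 8.33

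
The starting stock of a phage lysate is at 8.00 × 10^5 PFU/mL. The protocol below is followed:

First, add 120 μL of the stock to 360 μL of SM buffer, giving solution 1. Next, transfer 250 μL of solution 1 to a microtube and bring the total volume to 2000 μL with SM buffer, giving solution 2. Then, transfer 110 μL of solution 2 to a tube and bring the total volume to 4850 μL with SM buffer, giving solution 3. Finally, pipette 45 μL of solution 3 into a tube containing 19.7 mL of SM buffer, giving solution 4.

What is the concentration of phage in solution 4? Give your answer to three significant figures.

1.29 PFU/mL

Step 1: 120 μL + 360 μL = 480 μL total → factor 480/120 = 4
Step 2: 250 μL brought to 2000 μL → factor 2000/250 = 8
Step 3: 110 μL brought to 4850 μL → factor 4850/110 = 44.091
Step 4: 45 μL + 19.7 mL = 19745 μL total → factor 19745/45 = 438.78
Overall dilution factor = 4 × 8 × 44.091 × 438.78 = 6.1908 × 10^5
Final = 8.00 × 10^5 PFU/mL / 6.1908 × 10^5 = 1.29 PFU/mL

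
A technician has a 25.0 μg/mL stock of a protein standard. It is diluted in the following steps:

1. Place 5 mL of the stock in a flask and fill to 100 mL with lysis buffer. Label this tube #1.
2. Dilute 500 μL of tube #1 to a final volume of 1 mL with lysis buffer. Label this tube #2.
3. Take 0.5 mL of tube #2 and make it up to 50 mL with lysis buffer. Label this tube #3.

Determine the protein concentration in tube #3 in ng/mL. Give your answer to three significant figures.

6.25 ng/mL

Step 1: 5 mL brought to 100 mL → factor 100/5 = 20
Step 2: 500 μL brought to 1 mL → factor 1000/500 = 2
Step 3: 0.5 mL brought to 50 mL → factor 50/0.5 = 100
Overall dilution factor = 20 × 2 × 100 = 4000
Final = 25.0 μg/mL / 4000 = 0.006250 μg/mL = 6.25 ng/mL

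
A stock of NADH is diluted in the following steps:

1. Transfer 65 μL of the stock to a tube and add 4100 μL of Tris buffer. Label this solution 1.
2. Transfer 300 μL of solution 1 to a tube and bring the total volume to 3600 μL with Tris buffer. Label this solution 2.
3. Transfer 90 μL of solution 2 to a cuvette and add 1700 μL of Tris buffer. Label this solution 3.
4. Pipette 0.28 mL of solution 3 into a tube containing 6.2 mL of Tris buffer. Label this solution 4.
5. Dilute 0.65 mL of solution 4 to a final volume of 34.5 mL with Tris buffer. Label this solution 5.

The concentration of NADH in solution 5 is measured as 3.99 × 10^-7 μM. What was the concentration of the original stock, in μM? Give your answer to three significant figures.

7.50 μM

Step 1: 65 μL + 4100 μL = 4165 μL total → factor 4165/65 = 64.077
Step 2: 300 μL brought to 3600 μL → factor 3600/300 = 12
Step 3: 90 μL + 1700 μL = 1790 μL total → factor 1790/90 = 19.889
Step 4: 0.28 mL + 6.2 mL = 6.48 mL total → factor 6.48/0.28 = 23.143
Step 5: 0.65 mL brought to 34.5 mL → factor 34.5/0.65 = 53.077
Overall dilution factor = 64.077 × 12 × 19.889 × 23.143 × 53.077 = 1.8785 × 10^7
Stock = 3.99 × 10^-7 μM × 1.8785 × 10^7 = 7.50 μM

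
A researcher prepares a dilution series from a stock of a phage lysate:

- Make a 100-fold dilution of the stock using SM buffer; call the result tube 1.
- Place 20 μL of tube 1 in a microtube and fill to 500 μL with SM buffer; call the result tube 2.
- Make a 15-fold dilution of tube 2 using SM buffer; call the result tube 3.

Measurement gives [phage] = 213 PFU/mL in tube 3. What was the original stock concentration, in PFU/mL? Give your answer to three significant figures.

7.99 × 10^6 PFU/mL

Step 1: 100-fold → factor 100
Step 2: 20 μL brought to 500 μL → factor 500/20 = 25
Step 3: 15-fold → factor 15
Overall dilution factor = 100 × 25 × 15 = 37500
Stock = 213 PFU/mL × 37500 = 7.99 × 10^6 PFU/mL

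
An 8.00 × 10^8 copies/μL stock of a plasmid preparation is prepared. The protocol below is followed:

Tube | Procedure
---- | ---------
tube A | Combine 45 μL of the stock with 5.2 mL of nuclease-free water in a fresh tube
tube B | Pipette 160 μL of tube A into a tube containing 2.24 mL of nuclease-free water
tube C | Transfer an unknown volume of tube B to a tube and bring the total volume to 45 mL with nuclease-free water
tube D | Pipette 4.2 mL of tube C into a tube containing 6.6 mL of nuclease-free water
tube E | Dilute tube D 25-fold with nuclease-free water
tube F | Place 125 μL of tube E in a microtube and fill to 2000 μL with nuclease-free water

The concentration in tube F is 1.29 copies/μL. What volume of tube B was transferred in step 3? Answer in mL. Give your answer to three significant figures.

0.130 mL

Step 1: 45 μL + 5.2 mL = 5245 μL total → factor 5245/45 = 116.56
Step 2: 160 μL + 2.24 mL = 2400 μL total → factor 2400/160 = 15
Step 3: v brought to 45 mL → factor = 45 mL/v
Step 4: 4.2 mL + 6.6 mL = 10.8 mL total → factor 10.8/4.2 = 2.5714
Step 5: 25-fold → factor 25
Step 6: 125 μL brought to 2000 μL → factor 2000/125 = 16
Product of known-step factors = 1.7983 × 10^6
Overall factor = 8.00 × 10^8 copies/μL / (1.29 copies/μL) = 6.2016 × 10^8
Step-3 factor = 6.2016 × 10^8 / 1.7983 × 10^6 = 344.86
v = 45 mL / 344.86 = 0.130 mL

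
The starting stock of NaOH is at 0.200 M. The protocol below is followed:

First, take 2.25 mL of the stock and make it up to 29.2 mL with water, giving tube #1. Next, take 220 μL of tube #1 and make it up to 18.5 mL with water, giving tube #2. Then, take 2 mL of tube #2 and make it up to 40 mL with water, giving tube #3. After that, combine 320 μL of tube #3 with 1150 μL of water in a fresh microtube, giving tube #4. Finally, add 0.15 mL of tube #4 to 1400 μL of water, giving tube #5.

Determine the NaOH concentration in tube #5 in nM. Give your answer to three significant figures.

Step 1: 2.25 mL brought to 29.2 mL → factor 29.2/2.25 = 12.978
Step 2: 220 μL brought to 18.5 mL → factor 18500/220 = 84.091
Step 3: 2 mL brought to 40 mL → factor 40/2 = 20
Step 4: 320 μL + 1150 μL = 1470 μL total → factor 1470/320 = 4.5938
Step 5: 0.15 mL + 1400 μL = 1.55 mL total → factor 1.55/0.15 = 10.333
Overall dilution factor = 12.978 × 84.091 × 20 × 4.5938 × 10.333 = 1.0361 × 10^6
Final = 0.200 M / 1.0361 × 10^6 = 1.930 × 10^-7 M = 193 nM

193 nM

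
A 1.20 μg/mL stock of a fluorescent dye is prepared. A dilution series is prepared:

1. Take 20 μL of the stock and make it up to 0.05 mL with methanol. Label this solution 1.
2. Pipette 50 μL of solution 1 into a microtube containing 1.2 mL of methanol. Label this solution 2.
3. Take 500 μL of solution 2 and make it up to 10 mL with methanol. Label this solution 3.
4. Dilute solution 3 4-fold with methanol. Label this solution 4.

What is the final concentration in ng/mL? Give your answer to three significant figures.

Step 1: 20 μL brought to 0.05 mL → factor 50/20 = 2.5
Step 2: 50 μL + 1.2 mL = 1250 μL total → factor 1250/50 = 25
Step 3: 500 μL brought to 10 mL → factor 10000/500 = 20
Step 4: 4-fold → factor 4
Overall dilution factor = 2.5 × 25 × 20 × 4 = 5000
Final = 1.20 μg/mL / 5000 = 0.0002400 μg/mL = 0.240 ng/mL

0.240 ng/mL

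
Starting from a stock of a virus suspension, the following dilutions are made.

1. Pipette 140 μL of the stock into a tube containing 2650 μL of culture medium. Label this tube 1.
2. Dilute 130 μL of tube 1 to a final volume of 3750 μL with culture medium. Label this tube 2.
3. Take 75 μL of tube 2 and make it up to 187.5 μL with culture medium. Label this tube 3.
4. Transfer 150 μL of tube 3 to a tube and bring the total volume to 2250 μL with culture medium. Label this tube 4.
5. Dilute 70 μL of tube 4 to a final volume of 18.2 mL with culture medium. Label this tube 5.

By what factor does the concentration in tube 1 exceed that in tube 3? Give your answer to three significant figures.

72.1

Step 1: 140 μL + 2650 μL = 2790 μL total → factor 2790/140 = 19.929
Step 2: 130 μL brought to 3750 μL → factor 3750/130 = 28.846
Step 3: 75 μL brought to 187.5 μL → factor 187.5/75 = 2.5
Dilution factor to tube 1 = 19.929; to tube 3 = 1437.2
[tube 1]/[tube 3] = (factor to tube 3)/(factor to tube 1) = 1437.2/19.929 = 72.1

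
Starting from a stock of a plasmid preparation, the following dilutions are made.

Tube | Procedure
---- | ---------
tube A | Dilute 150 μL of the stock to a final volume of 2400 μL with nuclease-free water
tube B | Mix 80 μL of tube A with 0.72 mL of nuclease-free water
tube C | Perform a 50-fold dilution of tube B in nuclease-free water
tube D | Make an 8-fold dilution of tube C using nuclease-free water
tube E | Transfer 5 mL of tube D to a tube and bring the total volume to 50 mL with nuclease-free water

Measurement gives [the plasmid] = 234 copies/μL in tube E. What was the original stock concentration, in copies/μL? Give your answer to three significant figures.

1.50 × 10^8 copies/μL

Step 1: 150 μL brought to 2400 μL → factor 2400/150 = 16
Step 2: 80 μL + 0.72 mL = 800 μL total → factor 800/80 = 10
Step 3: 50-fold → factor 50
Step 4: 8-fold → factor 8
Step 5: 5 mL brought to 50 mL → factor 50/5 = 10
Overall dilution factor = 16 × 10 × 50 × 8 × 10 = 6.4 × 10^5
Stock = 234 copies/μL × 6.4 × 10^5 = 1.50 × 10^8 copies/μL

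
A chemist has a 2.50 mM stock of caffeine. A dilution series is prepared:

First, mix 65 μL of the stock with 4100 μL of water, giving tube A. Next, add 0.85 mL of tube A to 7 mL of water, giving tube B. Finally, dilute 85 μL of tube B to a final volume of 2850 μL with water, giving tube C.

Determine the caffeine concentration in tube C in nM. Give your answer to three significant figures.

Step 1: 65 μL + 4100 μL = 4165 μL total → factor 4165/65 = 64.077
Step 2: 0.85 mL + 7 mL = 7.85 mL total → factor 7.85/0.85 = 9.2353
Step 3: 85 μL brought to 2850 μL → factor 2850/85 = 33.529
Overall dilution factor = 64.077 × 9.2353 × 33.529 = 19842
Final = 2.50 mM / 19842 = 0.0001260 mM = 126 nM

126 nM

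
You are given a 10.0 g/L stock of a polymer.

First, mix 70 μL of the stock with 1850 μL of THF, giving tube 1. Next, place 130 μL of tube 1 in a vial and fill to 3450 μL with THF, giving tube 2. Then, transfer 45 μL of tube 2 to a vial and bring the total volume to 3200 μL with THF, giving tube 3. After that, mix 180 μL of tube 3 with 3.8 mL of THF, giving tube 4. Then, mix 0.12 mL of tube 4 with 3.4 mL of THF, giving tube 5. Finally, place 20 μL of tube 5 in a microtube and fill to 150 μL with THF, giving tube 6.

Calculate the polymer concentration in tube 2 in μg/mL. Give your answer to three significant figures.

Step 1: 70 μL + 1850 μL = 1920 μL total → factor 1920/70 = 27.429
Step 2: 130 μL brought to 3450 μL → factor 3450/130 = 26.538
Dilution factor through tube 2 = 27.429 × 26.538 = 727.91
[tube 2] = 10.0 g/L / 727.91 = 0.01374 g/L = 13.7 μg/mL

13.7 μg/mL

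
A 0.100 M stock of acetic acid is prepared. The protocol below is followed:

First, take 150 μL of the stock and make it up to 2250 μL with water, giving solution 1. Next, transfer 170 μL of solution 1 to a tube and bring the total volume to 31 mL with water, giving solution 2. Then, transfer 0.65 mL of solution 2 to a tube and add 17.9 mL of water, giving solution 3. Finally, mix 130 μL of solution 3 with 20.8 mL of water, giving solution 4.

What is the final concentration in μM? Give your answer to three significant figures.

Step 1: 150 μL brought to 2250 μL → factor 2250/150 = 15
Step 2: 170 μL brought to 31 mL → factor 31000/170 = 182.35
Step 3: 0.65 mL + 17.9 mL = 18.55 mL total → factor 18.55/0.65 = 28.538
Step 4: 130 μL + 20.8 mL = 20930 μL total → factor 20930/130 = 161
Overall dilution factor = 15 × 182.35 × 28.538 × 161 = 1.2568 × 10^7
Final = 0.100 M / 1.2568 × 10^7 = 7.957 × 10^-9 M = 0.00796 μM

0.00796 μM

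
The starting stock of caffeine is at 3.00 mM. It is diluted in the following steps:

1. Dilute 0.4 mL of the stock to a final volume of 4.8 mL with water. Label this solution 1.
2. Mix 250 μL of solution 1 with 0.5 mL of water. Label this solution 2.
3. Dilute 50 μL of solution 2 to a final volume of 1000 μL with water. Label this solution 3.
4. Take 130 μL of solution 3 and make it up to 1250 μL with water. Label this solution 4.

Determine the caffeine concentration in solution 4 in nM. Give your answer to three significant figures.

Step 1: 0.4 mL brought to 4.8 mL → factor 4.8/0.4 = 12
Step 2: 250 μL + 0.5 mL = 750 μL total → factor 750/250 = 3
Step 3: 50 μL brought to 1000 μL → factor 1000/50 = 20
Step 4: 130 μL brought to 1250 μL → factor 1250/130 = 9.6154
Overall dilution factor = 12 × 3 × 20 × 9.6154 = 6923.1
Final = 3.00 mM / 6923.1 = 0.0004333 mM = 433 nM

433 nM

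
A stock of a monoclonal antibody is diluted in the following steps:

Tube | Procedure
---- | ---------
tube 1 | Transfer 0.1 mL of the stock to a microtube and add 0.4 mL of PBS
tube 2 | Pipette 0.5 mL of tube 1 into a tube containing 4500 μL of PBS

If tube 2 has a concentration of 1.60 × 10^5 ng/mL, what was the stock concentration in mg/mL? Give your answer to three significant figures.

8.00 mg/mL

Step 1: 0.1 mL + 0.4 mL = 0.5 mL total → factor 0.5/0.1 = 5
Step 2: 0.5 mL + 4500 μL = 5 mL total → factor 5/0.5 = 10
Overall dilution factor = 5 × 10 = 50
Stock = 1.60 × 10^5 ng/mL × 50 = 8.000 × 10^6 ng/mL = 8.00 mg/mL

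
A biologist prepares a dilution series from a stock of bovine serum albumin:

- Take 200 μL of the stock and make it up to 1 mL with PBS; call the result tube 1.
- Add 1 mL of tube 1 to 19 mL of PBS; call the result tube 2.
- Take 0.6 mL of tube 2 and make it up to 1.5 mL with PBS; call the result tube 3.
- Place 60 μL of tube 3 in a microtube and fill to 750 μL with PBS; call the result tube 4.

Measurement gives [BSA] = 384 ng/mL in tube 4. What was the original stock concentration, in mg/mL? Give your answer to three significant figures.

Step 1: 200 μL brought to 1 mL → factor 1000/200 = 5
Step 2: 1 mL + 19 mL = 20 mL total → factor 20/1 = 20
Step 3: 0.6 mL brought to 1.5 mL → factor 1.5/0.6 = 2.5
Step 4: 60 μL brought to 750 μL → factor 750/60 = 12.5
Overall dilution factor = 5 × 20 × 2.5 × 12.5 = 3125
Stock = 384 ng/mL × 3125 = 1.200 × 10^6 ng/mL = 1.20 mg/mL

1.20 mg/mL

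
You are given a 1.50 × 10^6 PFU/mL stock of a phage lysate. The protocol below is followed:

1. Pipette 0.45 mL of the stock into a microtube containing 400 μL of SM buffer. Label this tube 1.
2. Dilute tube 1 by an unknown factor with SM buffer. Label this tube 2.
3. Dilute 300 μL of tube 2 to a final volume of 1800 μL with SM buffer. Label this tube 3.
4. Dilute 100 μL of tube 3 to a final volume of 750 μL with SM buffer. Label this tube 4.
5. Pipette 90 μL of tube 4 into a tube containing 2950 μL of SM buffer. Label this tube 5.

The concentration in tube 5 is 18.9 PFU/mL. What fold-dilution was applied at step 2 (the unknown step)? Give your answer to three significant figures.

Step 1: 0.45 mL + 400 μL = 0.85 mL total → factor 0.85/0.45 = 1.8889
Step 2: unknown factor x
Step 3: 300 μL brought to 1800 μL → factor 1800/300 = 6
Step 4: 100 μL brought to 750 μL → factor 750/100 = 7.5
Step 5: 90 μL + 2950 μL = 3040 μL total → factor 3040/90 = 33.778
Product of known-step factors = 2871.1
Overall factor = 1.50 × 10^6 PFU/mL / (18.9 PFU/mL) = 79365
x = 79365 / 2871.1 = 27.6

27.6-fold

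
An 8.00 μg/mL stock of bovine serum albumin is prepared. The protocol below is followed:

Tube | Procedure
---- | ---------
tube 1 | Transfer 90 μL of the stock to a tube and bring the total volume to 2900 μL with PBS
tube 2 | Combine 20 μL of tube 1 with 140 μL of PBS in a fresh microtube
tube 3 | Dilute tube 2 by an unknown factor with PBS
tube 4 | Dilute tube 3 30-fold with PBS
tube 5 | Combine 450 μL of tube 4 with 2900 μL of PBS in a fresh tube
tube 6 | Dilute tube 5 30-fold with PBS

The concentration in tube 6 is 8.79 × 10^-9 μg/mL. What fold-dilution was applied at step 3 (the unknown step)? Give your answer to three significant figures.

Step 1: 90 μL brought to 2900 μL → factor 2900/90 = 32.222
Step 2: 20 μL + 140 μL = 160 μL total → factor 160/20 = 8
Step 3: unknown factor x
Step 4: 30-fold → factor 30
Step 5: 450 μL + 2900 μL = 3350 μL total → factor 3350/450 = 7.4444
Step 6: 30-fold → factor 30
Product of known-step factors = 1.7271 × 10^6
Overall factor = 8.00 μg/mL / (8.79 × 10^-9 μg/mL) = 9.1013 × 10^8
x = 9.1013 × 10^8 / 1.7271 × 10^6 = 527

527-fold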